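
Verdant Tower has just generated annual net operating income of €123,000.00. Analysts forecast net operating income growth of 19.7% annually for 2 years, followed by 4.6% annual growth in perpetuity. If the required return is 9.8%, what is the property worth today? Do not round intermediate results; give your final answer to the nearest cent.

D_1 = 147231.00000
D_2 = 176235.50700
Terminal value at year 2: TV = D_2×(1+g_2)/(r−g_2) = 184342.34032/0.052 = 3545045.00619
P_0 = D_1/(1+r)^1 + D_2/(1+r)^2 + TV/(1+r)^2
    = 134090.16393 + 146180.26068 + 2940472.16681 = 3220742.59142

€3220742.59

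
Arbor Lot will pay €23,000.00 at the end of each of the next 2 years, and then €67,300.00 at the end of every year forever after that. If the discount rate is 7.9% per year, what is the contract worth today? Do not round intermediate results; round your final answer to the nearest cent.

€772791.66

PV of 2-year annuity: €23,000.00 × [1 − (1+0.079)^−2] / 0.079 = 41071.39329
Perpetuity value at year 2: €67,300.00 / 0.079 = 851898.73418
PV of perpetuity: 851898.73418 / (1+0.079)^2 = 731720.26597
Total PV = 41071.39329 + 731720.26597 = 772791.65927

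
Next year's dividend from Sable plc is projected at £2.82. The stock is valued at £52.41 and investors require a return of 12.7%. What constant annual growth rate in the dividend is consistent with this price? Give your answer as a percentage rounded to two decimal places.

7.32%

P = D₁/(r−g) ⇒ g = r − D₁/P = 0.127 − £2.82/£52.41 = 0.073193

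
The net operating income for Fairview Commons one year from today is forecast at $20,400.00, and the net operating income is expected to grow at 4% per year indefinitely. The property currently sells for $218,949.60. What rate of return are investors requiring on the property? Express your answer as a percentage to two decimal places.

P = D₁/(r − g) ⇒ r = D₁/P + g = $20,400.0000/$218,949.60 + 0.04 = 0.093172 + 0.04 = 0.133172

13.32%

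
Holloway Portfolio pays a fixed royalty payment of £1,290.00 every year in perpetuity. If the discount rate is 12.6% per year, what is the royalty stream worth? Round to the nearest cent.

£10238.10

Level perpetuity: PV = C / r = £1,290.00 / 0.126 = £10,238.10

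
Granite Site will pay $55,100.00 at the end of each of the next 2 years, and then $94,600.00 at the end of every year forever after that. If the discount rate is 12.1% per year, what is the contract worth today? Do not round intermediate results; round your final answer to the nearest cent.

PV of 2-year annuity: $55,100.00 × [1 − (1+0.121)^−2] / 0.121 = 92999.59177
Perpetuity value at year 2: $94,600.00 / 0.121 = 781818.18182
PV of perpetuity: 781818.18182 / (1+0.121)^2 = 622149.19123
Total PV = 92999.59177 + 622149.19123 = 715148.78300

$715148.78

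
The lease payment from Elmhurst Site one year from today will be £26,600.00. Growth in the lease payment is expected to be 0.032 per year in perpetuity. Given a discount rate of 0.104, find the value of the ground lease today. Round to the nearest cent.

£369444.44

Growing perpetuity: P = D₁ / (r − g) = £26,600.0000 / (0.104 − 0.032) = £369,444.44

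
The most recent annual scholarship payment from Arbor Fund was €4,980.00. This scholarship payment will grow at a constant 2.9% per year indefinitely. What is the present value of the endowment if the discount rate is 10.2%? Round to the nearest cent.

D₁ = D₀ × (1 + g) = €4,980.00 × 1.029 = €5,124.4200
Growing perpetuity: P = D₁ / (r − g) = €5,124.4200 / (0.102 − 0.029) = €70,197.53

€70197.53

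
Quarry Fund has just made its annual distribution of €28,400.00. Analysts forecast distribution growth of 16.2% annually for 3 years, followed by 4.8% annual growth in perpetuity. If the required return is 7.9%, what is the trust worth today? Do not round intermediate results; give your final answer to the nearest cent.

D_1 = 33000.80000
D_2 = 38346.92960
D_3 = 44559.13220
Terminal value at year 3: TV = D_3×(1+g_2)/(r−g_2) = 46697.97054/0.031 = 1506386.14647
P_0 = D_1/(1+r)^1 + D_2/(1+r)^2 + D_3/(1+r)^3 + TV/(1+r)^3
    = 30584.61538 + 32937.27811 + 35470.91488 + 1199145.76769 = 1298138.57606

€1298138.58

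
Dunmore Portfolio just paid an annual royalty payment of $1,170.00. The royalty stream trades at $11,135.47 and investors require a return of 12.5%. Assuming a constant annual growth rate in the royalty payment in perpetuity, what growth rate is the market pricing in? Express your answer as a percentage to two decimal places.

P = D₀(1+g)/(r−g) ⇒ P(r−g) = D₀(1+g) ⇒ g(P+D₀) = P·r − D₀
g = (P·r − D₀)/(P + D₀) = ($11,135.47×0.125 − $1,170.00) / ($11,135.47 + $1,170.00) = 0.018035

1.80%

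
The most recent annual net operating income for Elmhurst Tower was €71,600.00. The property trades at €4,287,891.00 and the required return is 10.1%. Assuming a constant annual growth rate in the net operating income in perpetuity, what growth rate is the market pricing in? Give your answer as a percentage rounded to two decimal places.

P = D₀(1+g)/(r−g) ⇒ P(r−g) = D₀(1+g) ⇒ g(P+D₀) = P·r − D₀
g = (P·r − D₀)/(P + D₀) = (€4,287,891.00×0.101 − €71,600.00) / (€4,287,891.00 + €71,600.00) = 0.082917

8.29%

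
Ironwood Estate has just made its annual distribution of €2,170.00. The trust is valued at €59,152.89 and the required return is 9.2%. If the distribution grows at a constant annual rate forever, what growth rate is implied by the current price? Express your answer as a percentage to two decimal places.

P = D₀(1+g)/(r−g) ⇒ P(r−g) = D₀(1+g) ⇒ g(P+D₀) = P·r − D₀
g = (P·r − D₀)/(P + D₀) = (€59,152.89×0.092 − €2,170.00) / (€59,152.89 + €2,170.00) = 0.053358

5.34%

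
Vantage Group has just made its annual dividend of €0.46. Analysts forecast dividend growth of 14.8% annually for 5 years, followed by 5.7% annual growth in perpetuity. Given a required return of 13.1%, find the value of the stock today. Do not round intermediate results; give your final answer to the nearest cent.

D_1 = 0.52808
D_2 = 0.60624
D_3 = 0.69596
D_4 = 0.79896
D_5 = 0.91721
Terminal value at year 5: TV = D_5×(1+g_2)/(r−g_2) = 0.96949/0.074 = 13.10118
P_0 = D_1/(1+r)^1 + D_2/(1+r)^2 + D_3/(1+r)^3 + D_4/(1+r)^4 + D_5/(1+r)^5 + TV/(1+r)^5
    = 0.46691 + 0.47393 + 0.48106 + 0.48829 + 0.49563 + 7.07942 = 9.48523

€9.49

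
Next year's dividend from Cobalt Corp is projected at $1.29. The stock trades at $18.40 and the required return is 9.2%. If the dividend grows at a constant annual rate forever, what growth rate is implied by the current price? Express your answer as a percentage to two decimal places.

2.19%

P = D₁/(r−g) ⇒ g = r − D₁/P = 0.092 − $1.29/$18.40 = 0.021891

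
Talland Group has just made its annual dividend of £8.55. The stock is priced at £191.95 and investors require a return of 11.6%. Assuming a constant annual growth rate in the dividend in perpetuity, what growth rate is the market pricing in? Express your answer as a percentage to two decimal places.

P = D₀(1+g)/(r−g) ⇒ P(r−g) = D₀(1+g) ⇒ g(P+D₀) = P·r − D₀
g = (P·r − D₀)/(P + D₀) = (£191.95×0.116 − £8.55) / (£191.95 + £8.55) = 0.068410

6.84%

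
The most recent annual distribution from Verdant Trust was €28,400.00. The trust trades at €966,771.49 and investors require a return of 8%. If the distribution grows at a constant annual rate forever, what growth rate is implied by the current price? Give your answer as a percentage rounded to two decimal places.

4.92%

P = D₀(1+g)/(r−g) ⇒ P(r−g) = D₀(1+g) ⇒ g(P+D₀) = P·r − D₀
g = (P·r − D₀)/(P + D₀) = (€966,771.49×0.08 − €28,400.00) / (€966,771.49 + €28,400.00) = 0.049179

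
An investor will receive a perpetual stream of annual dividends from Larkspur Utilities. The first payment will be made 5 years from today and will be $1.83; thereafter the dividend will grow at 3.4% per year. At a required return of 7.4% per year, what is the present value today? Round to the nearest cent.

Value at end of year 4: C₁ / (r − g) = $1.83 / (0.074 − 0.034) = $45.7500
Discount to today: PV = $45.7500 / (1 + 0.074)^4 = $45.7500 / 1.330507 = $34.39

$34.39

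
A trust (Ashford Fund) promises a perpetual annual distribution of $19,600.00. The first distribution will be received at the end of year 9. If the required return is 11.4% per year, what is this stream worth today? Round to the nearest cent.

$72488.60

Value at end of year 8: C / r = $19,600.00 / 0.114 = $171,929.8246
Discount to today: PV = $171,929.8246 / (1 + 0.114)^8 = $171,929.8246 / 2.371819 = $72,488.60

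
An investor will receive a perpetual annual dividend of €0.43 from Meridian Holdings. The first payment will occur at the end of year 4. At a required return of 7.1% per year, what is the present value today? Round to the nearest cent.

Value at end of year 3: C / r = €0.43 / 0.071 = €6.0563
Discount to today: PV = €6.0563 / (1 + 0.071)^3 = €6.0563 / 1.228481 = €4.93

€4.93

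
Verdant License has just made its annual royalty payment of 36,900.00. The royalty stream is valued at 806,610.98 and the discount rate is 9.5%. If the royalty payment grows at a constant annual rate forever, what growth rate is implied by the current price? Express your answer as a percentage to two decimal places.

4.71%

P = D₀(1+g)/(r−g) ⇒ P(r−g) = D₀(1+g) ⇒ g(P+D₀) = P·r − D₀
g = (P·r − D₀)/(P + D₀) = (806,610.98×0.095 − 36,900.00) / (806,610.98 + 36,900.00) = 0.047098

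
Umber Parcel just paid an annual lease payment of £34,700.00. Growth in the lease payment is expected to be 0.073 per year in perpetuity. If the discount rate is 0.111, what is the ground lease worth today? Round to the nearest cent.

D₁ = D₀ × (1 + g) = £34,700.00 × 1.073 = £37,233.1000
Growing perpetuity: P = D₁ / (r − g) = £37,233.1000 / (0.111 − 0.073) = £979,818.42

£979818.42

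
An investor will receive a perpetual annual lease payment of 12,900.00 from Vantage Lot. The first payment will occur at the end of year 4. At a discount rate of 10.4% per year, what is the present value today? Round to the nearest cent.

Value at end of year 3: C / r = 12,900.00 / 0.104 = 124,038.4615
Discount to today: PV = 124,038.4615 / (1 + 0.104)^3 = 124,038.4615 / 1.345573 = 92,182.64

92182.64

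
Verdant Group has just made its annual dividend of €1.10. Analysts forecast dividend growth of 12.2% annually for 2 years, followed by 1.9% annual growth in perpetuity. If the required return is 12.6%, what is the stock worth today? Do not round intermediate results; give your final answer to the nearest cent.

D_1 = 1.23420
D_2 = 1.38477
Terminal value at year 2: TV = D_2×(1+g_2)/(r−g_2) = 1.41108/0.107 = 13.18769
P_0 = D_1/(1+r)^1 + D_2/(1+r)^2 + TV/(1+r)^2
    = 1.09609 + 1.09220 + 10.40141 = 12.58970

€12.59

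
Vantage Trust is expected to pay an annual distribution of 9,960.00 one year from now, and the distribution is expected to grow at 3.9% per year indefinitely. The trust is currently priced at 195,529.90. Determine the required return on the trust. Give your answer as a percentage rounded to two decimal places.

P = D₁/(r − g) ⇒ r = D₁/P + g = 9,960.0000/195,529.90 + 0.039 = 0.050939 + 0.039 = 0.089939

8.99%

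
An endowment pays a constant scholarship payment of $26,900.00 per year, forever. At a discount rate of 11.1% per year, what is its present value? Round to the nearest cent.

$242342.34

Level perpetuity: PV = C / r = $26,900.00 / 0.111 = $242,342.34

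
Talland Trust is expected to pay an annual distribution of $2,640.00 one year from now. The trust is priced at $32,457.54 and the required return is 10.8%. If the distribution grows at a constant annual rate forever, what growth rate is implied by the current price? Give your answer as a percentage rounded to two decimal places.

P = D₁/(r−g) ⇒ g = r − D₁/P = 0.108 − $2,640.00/$32,457.54 = 0.026663

2.67%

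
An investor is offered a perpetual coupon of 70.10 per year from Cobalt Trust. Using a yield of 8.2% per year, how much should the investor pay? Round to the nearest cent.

Level perpetuity: PV = C / r = 70.10 / 0.082 = 854.88

854.88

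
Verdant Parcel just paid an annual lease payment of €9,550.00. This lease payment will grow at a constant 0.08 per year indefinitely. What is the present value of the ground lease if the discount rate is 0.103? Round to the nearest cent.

€448434.78

D₁ = D₀ × (1 + g) = €9,550.00 × 1.08 = €10,314.0000
Growing perpetuity: P = D₁ / (r − g) = €10,314.0000 / (0.103 − 0.08) = €448,434.78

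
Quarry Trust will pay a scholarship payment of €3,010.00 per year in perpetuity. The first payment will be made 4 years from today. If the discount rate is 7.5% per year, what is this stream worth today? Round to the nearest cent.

Value at end of year 3: C / r = €3,010.00 / 0.075 = €40,133.3333
Discount to today: PV = €40,133.3333 / (1 + 0.075)^3 = €40,133.3333 / 1.242297 = €32,305.75

€32305.75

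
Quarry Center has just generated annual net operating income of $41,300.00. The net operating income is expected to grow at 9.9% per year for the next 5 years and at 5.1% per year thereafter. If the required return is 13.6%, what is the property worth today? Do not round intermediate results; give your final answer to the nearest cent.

$619921.34

D_1 = 45388.70000
D_2 = 49882.18130
D_3 = 54820.51725
D_4 = 60247.74846
D_5 = 66212.27555
Terminal value at year 5: TV = D_5×(1+g_2)/(r−g_2) = 69589.10161/0.085 = 818695.31302
P_0 = D_1/(1+r)^1 + D_2/(1+r)^2 + D_3/(1+r)^3 + D_4/(1+r)^4 + D_5/(1+r)^5 + TV/(1+r)^5
    = 39954.84155 + 38653.49548 + 37394.53480 + 36176.57900 + 34998.29253 + 432743.59358 = 619921.33694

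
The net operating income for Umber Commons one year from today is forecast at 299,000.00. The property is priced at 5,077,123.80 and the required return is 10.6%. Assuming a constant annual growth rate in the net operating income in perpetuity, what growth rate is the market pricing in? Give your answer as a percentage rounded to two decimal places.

P = D₁/(r−g) ⇒ g = r − D₁/P = 0.106 − 299,000.00/5,077,123.80 = 0.047108

4.71%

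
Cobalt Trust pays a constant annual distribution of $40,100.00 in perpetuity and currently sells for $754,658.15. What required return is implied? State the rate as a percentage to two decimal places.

5.31%

P = C/r ⇒ r = C/P = $40,100.00/$754,658.15 = 0.053137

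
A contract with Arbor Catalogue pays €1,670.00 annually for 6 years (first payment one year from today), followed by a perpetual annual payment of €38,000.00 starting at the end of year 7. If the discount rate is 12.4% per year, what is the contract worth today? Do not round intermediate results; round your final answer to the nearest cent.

€158761.13

PV of 6-year annuity: €1,670.00 × [1 − (1+0.124)^−6] / 0.124 = 6788.96531
Perpetuity value at year 6: €38,000.00 / 0.124 = 306451.61290
PV of perpetuity: 306451.61290 / (1+0.124)^6 = 151972.16275
Total PV = 6788.96531 + 151972.16275 = 158761.12806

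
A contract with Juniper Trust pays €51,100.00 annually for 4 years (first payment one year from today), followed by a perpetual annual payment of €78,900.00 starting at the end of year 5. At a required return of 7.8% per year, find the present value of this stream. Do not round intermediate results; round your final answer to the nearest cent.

€919049.94

PV of 4-year annuity: €51,100.00 × [1 − (1+0.078)^−4] / 0.078 = 170005.88793
Perpetuity value at year 4: €78,900.00 / 0.078 = 1011538.46154
PV of perpetuity: 1011538.46154 / (1+0.078)^4 = 749044.04750
Total PV = 170005.88793 + 749044.04750 = 919049.93543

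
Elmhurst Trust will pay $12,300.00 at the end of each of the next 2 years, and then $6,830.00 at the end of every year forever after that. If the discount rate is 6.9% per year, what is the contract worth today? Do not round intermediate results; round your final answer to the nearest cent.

PV of 2-year annuity: $12,300.00 × [1 − (1+0.069)^−2] / 0.069 = 22269.48592
Perpetuity value at year 2: $6,830.00 / 0.069 = 98985.50725
PV of perpetuity: 98985.50725 / (1+0.069)^2 = 86619.60571
Total PV = 22269.48592 + 86619.60571 = 108889.09164

$108889.09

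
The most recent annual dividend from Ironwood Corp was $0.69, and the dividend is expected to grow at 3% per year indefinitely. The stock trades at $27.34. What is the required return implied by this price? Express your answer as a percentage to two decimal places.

5.60%

D₁ = $0.69 × 1.03 = $0.7107
P = D₁/(r − g) ⇒ r = D₁/P + g = $0.7107/$27.34 + 0.03 = 0.025995 + 0.03 = 0.055995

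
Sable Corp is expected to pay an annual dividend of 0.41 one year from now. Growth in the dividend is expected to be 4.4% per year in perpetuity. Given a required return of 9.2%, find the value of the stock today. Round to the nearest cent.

8.54

Growing perpetuity: P = D₁ / (r − g) = 0.4100 / (0.092 − 0.044) = 8.54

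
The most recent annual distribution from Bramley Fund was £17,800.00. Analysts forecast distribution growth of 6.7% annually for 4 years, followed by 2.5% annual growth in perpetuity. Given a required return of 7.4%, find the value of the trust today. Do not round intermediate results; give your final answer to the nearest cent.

£432781.45

D_1 = 18992.60000
D_2 = 20265.10420
D_3 = 21622.86618
D_4 = 23071.59822
Terminal value at year 4: TV = D_4×(1+g_2)/(r−g_2) = 23648.38817/0.049 = 482620.16675
P_0 = D_1/(1+r)^1 + D_2/(1+r)^2 + D_3/(1+r)^3 + D_4/(1+r)^4 + TV/(1+r)^4
    = 17683.98510 + 17568.72635 + 17454.21883 + 17340.45762 + 362734.06254 = 432781.45045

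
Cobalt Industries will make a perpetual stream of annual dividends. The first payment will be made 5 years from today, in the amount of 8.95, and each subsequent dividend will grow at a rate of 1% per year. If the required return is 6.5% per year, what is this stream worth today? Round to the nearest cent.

Value at end of year 4: C₁ / (r − g) = 8.95 / (0.065 − 0.01) = 162.7273
Discount to today: PV = 162.7273 / (1 + 0.065)^4 = 162.7273 / 1.286466 = 126.49

126.49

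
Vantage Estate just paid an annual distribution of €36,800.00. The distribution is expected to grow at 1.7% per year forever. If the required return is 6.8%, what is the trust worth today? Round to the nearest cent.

€733835.29

D₁ = D₀ × (1 + g) = €36,800.00 × 1.017 = €37,425.6000
Growing perpetuity: P = D₁ / (r − g) = €37,425.6000 / (0.068 − 0.017) = €733,835.29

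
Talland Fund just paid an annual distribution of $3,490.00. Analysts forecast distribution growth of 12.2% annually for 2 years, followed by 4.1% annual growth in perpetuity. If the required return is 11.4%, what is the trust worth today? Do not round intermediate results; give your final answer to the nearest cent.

$57541.10

D_1 = 3915.78000
D_2 = 4393.50516
Terminal value at year 2: TV = D_2×(1+g_2)/(r−g_2) = 4573.63887/0.073 = 62652.58728
P_0 = D_1/(1+r)^1 + D_2/(1+r)^2 + TV/(1+r)^2
    = 3515.06284 + 3540.30566 + 50485.72863 = 57541.09712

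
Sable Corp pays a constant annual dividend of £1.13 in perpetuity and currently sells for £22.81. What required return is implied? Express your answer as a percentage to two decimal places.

4.95%

P = C/r ⇒ r = C/P = £1.13/£22.81 = 0.049540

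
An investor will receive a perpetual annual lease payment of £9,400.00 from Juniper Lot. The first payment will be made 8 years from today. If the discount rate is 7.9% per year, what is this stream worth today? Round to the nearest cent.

Value at end of year 7: C / r = £9,400.00 / 0.079 = £118,987.3418
Discount to today: PV = £118,987.3418 / (1 + 0.079)^7 = £118,987.3418 / 1.702747 = £69,879.64

£69879.64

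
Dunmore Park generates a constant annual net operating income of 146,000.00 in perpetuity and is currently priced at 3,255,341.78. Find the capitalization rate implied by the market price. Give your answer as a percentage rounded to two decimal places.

P = C/r ⇒ r = C/P = 146,000.00/3,255,341.78 = 0.044849

4.48%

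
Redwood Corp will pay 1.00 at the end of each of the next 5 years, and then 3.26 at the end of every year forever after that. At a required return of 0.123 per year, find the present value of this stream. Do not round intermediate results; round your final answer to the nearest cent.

PV of 5-year annuity: 1.00 × [1 − (1+0.123)^−5] / 0.123 = 3.57815
Perpetuity value at year 5: 3.26 / 0.123 = 26.50407
PV of perpetuity: 26.50407 / (1+0.123)^5 = 14.83931
Total PV = 3.57815 + 14.83931 = 18.41746

18.42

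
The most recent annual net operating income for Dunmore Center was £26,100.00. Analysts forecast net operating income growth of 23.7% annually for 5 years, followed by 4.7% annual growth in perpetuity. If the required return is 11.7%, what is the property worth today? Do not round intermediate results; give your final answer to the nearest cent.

£829327.47

D_1 = 32285.70000
D_2 = 39937.41090
D_3 = 49402.57728
D_4 = 61110.98810
D_5 = 75594.29228
Terminal value at year 5: TV = D_5×(1+g_2)/(r−g_2) = 79147.22402/0.07 = 1130674.62880
P_0 = D_1/(1+r)^1 + D_2/(1+r)^2 + D_3/(1+r)^3 + D_4/(1+r)^4 + D_5/(1+r)^5 + TV/(1+r)^5
    = 28903.93912 + 32009.10716 + 35447.86531 + 39256.05138 + 43473.35323 + 650237.15472 = 829327.47092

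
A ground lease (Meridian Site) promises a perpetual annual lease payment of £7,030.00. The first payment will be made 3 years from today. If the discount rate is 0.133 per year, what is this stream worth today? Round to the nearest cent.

£41175.97

Value at end of year 2: C / r = £7,030.00 / 0.133 = £52,857.1429
Discount to today: PV = £52,857.1429 / (1 + 0.133)^2 = £52,857.1429 / 1.283689 = £41,175.97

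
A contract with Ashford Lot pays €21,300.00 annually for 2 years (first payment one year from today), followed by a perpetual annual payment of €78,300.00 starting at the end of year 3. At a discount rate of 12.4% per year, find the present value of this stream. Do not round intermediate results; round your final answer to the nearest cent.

€535622.66

PV of 2-year annuity: €21,300.00 × [1 − (1+0.124)^−2] / 0.124 = 35809.76685
Perpetuity value at year 2: €78,300.00 / 0.124 = 631451.61290
PV of perpetuity: 631451.61290 / (1+0.124)^2 = 499812.89252
Total PV = 35809.76685 + 499812.89252 = 535622.65937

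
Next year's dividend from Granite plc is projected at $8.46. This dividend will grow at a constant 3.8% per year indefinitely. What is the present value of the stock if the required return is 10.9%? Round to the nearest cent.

Growing perpetuity: P = D₁ / (r − g) = $8.4600 / (0.109 − 0.038) = $119.15

$119.15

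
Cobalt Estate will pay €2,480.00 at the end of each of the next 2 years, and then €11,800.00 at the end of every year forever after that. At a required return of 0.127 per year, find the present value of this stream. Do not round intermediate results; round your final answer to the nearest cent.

PV of 2-year annuity: €2,480.00 × [1 − (1+0.127)^−2] / 0.127 = 4153.08996
Perpetuity value at year 2: €11,800.00 / 0.127 = 92913.38583
PV of perpetuity: 92913.38583 / (1+0.127)^2 = 73152.71585
Total PV = 4153.08996 + 73152.71585 = 77305.80581

€77305.81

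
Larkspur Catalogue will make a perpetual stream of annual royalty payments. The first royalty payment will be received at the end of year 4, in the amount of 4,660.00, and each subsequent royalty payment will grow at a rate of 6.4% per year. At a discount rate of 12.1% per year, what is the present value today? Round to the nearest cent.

Value at end of year 3: C₁ / (r − g) = 4,660.00 / (0.121 − 0.064) = 81,754.3860
Discount to today: PV = 81,754.3860 / (1 + 0.121)^3 = 81,754.3860 / 1.408695 = 58,035.57

58035.57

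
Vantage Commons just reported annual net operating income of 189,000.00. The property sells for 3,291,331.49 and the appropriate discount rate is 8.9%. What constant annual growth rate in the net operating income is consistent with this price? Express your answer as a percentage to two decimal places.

2.99%

P = D₀(1+g)/(r−g) ⇒ P(r−g) = D₀(1+g) ⇒ g(P+D₀) = P·r − D₀
g = (P·r − D₀)/(P + D₀) = (3,291,331.49×0.089 − 189,000.00) / (3,291,331.49 + 189,000.00) = 0.029862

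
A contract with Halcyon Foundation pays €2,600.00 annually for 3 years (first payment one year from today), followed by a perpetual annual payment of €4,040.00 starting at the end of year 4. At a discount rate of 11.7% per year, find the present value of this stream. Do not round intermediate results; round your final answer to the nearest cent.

€31053.37

PV of 3-year annuity: €2,600.00 × [1 − (1+0.117)^−3] / 0.117 = 6277.09580
Perpetuity value at year 3: €4,040.00 / 0.117 = 34529.91453
PV of perpetuity: 34529.91453 / (1+0.117)^3 = 24776.27336
Total PV = 6277.09580 + 24776.27336 = 31053.36916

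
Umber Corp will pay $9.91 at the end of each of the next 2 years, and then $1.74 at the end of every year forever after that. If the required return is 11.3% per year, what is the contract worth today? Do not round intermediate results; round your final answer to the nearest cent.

PV of 2-year annuity: $9.91 × [1 − (1+0.113)^−2] / 0.113 = 16.90374
Perpetuity value at year 2: $1.74 / 0.113 = 15.39823
PV of perpetuity: 15.39823 / (1+0.113)^2 = 12.43027
Total PV = 16.90374 + 12.43027 = 29.33401

$29.33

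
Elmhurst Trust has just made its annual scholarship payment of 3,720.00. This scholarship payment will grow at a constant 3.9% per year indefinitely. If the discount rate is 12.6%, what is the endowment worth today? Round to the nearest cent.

44426.21

D₁ = D₀ × (1 + g) = 3,720.00 × 1.039 = 3,865.0800
Growing perpetuity: P = D₁ / (r − g) = 3,865.0800 / (0.126 − 0.039) = 44,426.21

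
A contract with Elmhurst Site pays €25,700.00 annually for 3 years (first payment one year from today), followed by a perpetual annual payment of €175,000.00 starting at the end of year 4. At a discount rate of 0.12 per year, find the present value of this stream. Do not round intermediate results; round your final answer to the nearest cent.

PV of 3-year annuity: €25,700.00 × [1 − (1+0.12)^−3] / 0.12 = 61727.06359
Perpetuity value at year 3: €175,000.00 / 0.12 = 1458333.33333
PV of perpetuity: 1458333.33333 / (1+0.12)^3 = 1038012.86139
Total PV = 61727.06359 + 1038012.86139 = 1099739.92499

€1099739.92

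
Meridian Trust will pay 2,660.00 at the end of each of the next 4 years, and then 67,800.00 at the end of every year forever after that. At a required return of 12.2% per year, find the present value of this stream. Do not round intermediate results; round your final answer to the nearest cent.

358715.29

PV of 4-year annuity: 2,660.00 × [1 − (1+0.122)^−4] / 0.122 = 8045.43476
Perpetuity value at year 4: 67,800.00 / 0.122 = 555737.70492
PV of perpetuity: 555737.70492 / (1+0.122)^4 = 350669.85640
Total PV = 8045.43476 + 350669.85640 = 358715.29117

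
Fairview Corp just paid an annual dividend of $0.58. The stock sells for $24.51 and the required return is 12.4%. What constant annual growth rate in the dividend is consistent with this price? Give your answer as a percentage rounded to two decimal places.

P = D₀(1+g)/(r−g) ⇒ P(r−g) = D₀(1+g) ⇒ g(P+D₀) = P·r − D₀
g = (P·r − D₀)/(P + D₀) = ($24.51×0.124 − $0.58) / ($24.51 + $0.58) = 0.098017

9.80%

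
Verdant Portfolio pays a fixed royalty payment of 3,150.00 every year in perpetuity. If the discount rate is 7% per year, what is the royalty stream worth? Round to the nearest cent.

45000.00

Level perpetuity: PV = C / r = 3,150.00 / 0.07 = 45,000.00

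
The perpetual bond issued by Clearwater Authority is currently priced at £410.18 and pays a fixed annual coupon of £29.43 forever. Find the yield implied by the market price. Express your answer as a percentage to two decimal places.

7.17%

P = C/r ⇒ r = C/P = £29.43/£410.18 = 0.071749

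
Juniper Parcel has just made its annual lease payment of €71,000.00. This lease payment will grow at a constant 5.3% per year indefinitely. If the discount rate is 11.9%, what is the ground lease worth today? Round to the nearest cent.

D₁ = D₀ × (1 + g) = €71,000.00 × 1.053 = €74,763.0000
Growing perpetuity: P = D₁ / (r − g) = €74,763.0000 / (0.119 − 0.053) = €1,132,772.73

€1132772.73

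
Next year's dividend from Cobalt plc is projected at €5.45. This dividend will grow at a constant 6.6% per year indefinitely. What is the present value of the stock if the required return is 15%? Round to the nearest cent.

€64.88

Growing perpetuity: P = D₁ / (r − g) = €5.4500 / (0.15 − 0.066) = €64.88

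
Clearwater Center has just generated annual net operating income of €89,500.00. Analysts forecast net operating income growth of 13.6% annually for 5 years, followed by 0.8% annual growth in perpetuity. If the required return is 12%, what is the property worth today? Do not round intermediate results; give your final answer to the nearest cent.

€1331751.06

D_1 = 101672.00000
D_2 = 115499.39200
D_3 = 131207.30931
D_4 = 149051.50338
D_5 = 169322.50784
Terminal value at year 5: TV = D_5×(1+g_2)/(r−g_2) = 170677.08790/0.112 = 1523902.57054
P_0 = D_1/(1+r)^1 + D_2/(1+r)^2 + D_3/(1+r)^3 + D_4/(1+r)^4 + D_5/(1+r)^5 + TV/(1+r)^5
    = 90778.57143 + 92075.40816 + 93390.77114 + 94724.92501 + 96078.13822 + 864703.24402 = 1331751.05799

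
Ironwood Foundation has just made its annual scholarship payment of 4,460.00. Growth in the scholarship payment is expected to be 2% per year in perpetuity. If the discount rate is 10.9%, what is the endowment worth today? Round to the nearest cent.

D₁ = D₀ × (1 + g) = 4,460.00 × 1.02 = 4,549.2000
Growing perpetuity: P = D₁ / (r − g) = 4,549.2000 / (0.109 − 0.02) = 51,114.61

51114.61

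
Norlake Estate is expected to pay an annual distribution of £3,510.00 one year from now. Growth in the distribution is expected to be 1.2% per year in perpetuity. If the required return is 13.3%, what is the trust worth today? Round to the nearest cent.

Growing perpetuity: P = D₁ / (r − g) = £3,510.0000 / (0.133 − 0.012) = £29,008.26

£29008.26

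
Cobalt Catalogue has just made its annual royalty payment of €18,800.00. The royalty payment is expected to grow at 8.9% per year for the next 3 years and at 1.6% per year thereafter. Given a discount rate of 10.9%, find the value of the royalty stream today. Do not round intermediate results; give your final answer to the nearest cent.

€248862.32

D_1 = 20473.20000
D_2 = 22295.31480
D_3 = 24279.59782
Terminal value at year 3: TV = D_3×(1+g_2)/(r−g_2) = 24668.07138/0.093 = 265248.07938
P_0 = D_1/(1+r)^1 + D_2/(1+r)^2 + D_3/(1+r)^3 + TV/(1+r)^3
    = 18460.95582 + 18128.02604 + 17801.10042 + 194472.23682 = 248862.31910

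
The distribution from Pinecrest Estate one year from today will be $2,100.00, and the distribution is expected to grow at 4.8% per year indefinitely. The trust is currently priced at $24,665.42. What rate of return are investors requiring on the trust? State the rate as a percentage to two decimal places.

P = D₁/(r − g) ⇒ r = D₁/P + g = $2,100.0000/$24,665.42 + 0.048 = 0.085139 + 0.048 = 0.133139

13.31%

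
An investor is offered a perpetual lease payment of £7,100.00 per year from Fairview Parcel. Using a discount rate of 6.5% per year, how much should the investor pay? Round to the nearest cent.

Level perpetuity: PV = C / r = £7,100.00 / 0.065 = £109,230.77

£109230.77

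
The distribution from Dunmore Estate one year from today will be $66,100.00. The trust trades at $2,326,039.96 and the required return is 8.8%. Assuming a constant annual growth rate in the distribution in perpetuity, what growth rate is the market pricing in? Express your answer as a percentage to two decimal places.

P = D₁/(r−g) ⇒ g = r − D₁/P = 0.088 − $66,100.00/$2,326,039.96 = 0.059583

5.96%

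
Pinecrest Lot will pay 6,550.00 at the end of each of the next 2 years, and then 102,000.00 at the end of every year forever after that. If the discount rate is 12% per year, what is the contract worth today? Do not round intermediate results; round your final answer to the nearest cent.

PV of 2-year annuity: 6,550.00 × [1 − (1+0.12)^−2] / 0.12 = 11069.83418
Perpetuity value at year 2: 102,000.00 / 0.12 = 850000.00000
PV of perpetuity: 850000.00000 / (1+0.12)^2 = 677614.79592
Total PV = 11069.83418 + 677614.79592 = 688684.63010

688684.63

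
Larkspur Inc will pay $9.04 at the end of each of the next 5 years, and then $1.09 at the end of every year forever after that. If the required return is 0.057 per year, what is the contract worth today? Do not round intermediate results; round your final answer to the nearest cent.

PV of 5-year annuity: $9.04 × [1 − (1+0.057)^−5] / 0.057 = 38.39257
Perpetuity value at year 5: $1.09 / 0.057 = 19.12281
PV of perpetuity: 19.12281 / (1+0.057)^5 = 14.49361
Total PV = 38.39257 + 14.49361 = 52.88618

$52.89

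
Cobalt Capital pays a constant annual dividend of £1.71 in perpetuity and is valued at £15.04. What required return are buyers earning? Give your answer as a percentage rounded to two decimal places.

P = C/r ⇒ r = C/P = £1.71/£15.04 = 0.113697

11.37%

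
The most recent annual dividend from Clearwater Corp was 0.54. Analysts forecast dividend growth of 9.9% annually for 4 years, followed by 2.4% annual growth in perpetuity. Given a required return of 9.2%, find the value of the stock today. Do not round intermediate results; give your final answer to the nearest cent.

D_1 = 0.59346
D_2 = 0.65221
D_3 = 0.71678
D_4 = 0.78774
Terminal value at year 4: TV = D_4×(1+g_2)/(r−g_2) = 0.80665/0.068 = 11.86248
P_0 = D_1/(1+r)^1 + D_2/(1+r)^2 + D_3/(1+r)^3 + D_4/(1+r)^4 + TV/(1+r)^4
    = 0.54346 + 0.54695 + 0.55045 + 0.55398 + 8.34228 = 10.53712

10.54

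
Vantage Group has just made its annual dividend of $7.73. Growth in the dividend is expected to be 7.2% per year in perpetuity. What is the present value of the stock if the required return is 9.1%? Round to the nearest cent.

$436.13

D₁ = D₀ × (1 + g) = $7.73 × 1.072 = $8.2866
Growing perpetuity: P = D₁ / (r − g) = $8.2866 / (0.091 − 0.072) = $436.13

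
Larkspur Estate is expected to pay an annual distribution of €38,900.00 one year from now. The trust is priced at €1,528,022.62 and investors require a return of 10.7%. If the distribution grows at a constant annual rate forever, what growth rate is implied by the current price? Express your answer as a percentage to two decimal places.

8.15%

P = D₁/(r−g) ⇒ g = r − D₁/P = 0.107 − €38,900.00/€1,528,022.62 = 0.081542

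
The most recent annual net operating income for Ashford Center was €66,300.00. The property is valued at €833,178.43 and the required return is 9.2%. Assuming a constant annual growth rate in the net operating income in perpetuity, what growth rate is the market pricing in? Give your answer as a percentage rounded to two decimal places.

1.15%

P = D₀(1+g)/(r−g) ⇒ P(r−g) = D₀(1+g) ⇒ g(P+D₀) = P·r − D₀
g = (P·r − D₀)/(P + D₀) = (€833,178.43×0.092 − €66,300.00) / (€833,178.43 + €66,300.00) = 0.011509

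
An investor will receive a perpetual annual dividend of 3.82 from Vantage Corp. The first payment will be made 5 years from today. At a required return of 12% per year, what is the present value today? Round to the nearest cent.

Value at end of year 4: C / r = 3.82 / 0.12 = 31.8333
Discount to today: PV = 31.8333 / (1 + 0.12)^4 = 31.8333 / 1.573519 = 20.23

20.23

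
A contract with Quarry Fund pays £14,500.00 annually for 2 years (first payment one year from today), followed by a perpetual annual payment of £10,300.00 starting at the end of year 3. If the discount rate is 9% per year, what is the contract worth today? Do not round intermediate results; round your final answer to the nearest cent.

PV of 2-year annuity: £14,500.00 × [1 − (1+0.09)^−2] / 0.09 = 25507.11220
Perpetuity value at year 2: £10,300.00 / 0.09 = 114444.44444
PV of perpetuity: 114444.44444 / (1+0.09)^2 = 96325.59923
Total PV = 25507.11220 + 96325.59923 = 121832.71143

£121832.71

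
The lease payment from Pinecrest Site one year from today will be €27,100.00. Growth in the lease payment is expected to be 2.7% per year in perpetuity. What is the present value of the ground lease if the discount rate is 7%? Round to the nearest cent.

€630232.56

Growing perpetuity: P = D₁ / (r − g) = €27,100.0000 / (0.07 − 0.027) = €630,232.56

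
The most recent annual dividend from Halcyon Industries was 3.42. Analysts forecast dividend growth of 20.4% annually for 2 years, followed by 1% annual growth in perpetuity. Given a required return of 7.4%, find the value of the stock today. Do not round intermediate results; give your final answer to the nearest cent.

75.96

D_1 = 4.11768
D_2 = 4.95769
Terminal value at year 2: TV = D_2×(1+g_2)/(r−g_2) = 5.00726/0.064 = 78.23849
P_0 = D_1/(1+r)^1 + D_2/(1+r)^2 + TV/(1+r)^2
    = 3.83397 + 4.29804 + 67.82845 = 75.96046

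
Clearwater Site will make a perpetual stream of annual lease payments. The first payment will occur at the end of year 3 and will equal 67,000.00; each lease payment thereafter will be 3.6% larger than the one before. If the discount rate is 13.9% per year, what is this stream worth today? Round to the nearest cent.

501406.70

Value at end of year 2: C₁ / (r − g) = 67,000.00 / (0.139 − 0.036) = 650,485.4369
Discount to today: PV = 650,485.4369 / (1 + 0.139)^2 = 650,485.4369 / 1.297321 = 501,406.70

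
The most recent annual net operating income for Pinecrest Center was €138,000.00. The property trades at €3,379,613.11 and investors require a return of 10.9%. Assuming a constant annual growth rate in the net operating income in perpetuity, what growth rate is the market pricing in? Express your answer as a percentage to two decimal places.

6.55%

P = D₀(1+g)/(r−g) ⇒ P(r−g) = D₀(1+g) ⇒ g(P+D₀) = P·r − D₀
g = (P·r − D₀)/(P + D₀) = (€3,379,613.11×0.109 − €138,000.00) / (€3,379,613.11 + €138,000.00) = 0.065493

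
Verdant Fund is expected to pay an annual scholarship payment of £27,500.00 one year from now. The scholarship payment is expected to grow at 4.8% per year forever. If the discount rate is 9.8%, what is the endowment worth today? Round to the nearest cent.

Growing perpetuity: P = D₁ / (r − g) = £27,500.0000 / (0.098 − 0.048) = £550,000.00

£550000.00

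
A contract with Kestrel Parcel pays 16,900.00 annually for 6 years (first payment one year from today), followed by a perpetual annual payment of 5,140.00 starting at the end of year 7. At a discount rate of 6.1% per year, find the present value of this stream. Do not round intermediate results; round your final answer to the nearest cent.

PV of 6-year annuity: 16,900.00 × [1 − (1+0.061)^−6] / 0.061 = 82842.32046
Perpetuity value at year 6: 5,140.00 / 0.061 = 84262.29508
PV of perpetuity: 84262.29508 / (1+0.061)^6 = 59066.46507
Total PV = 82842.32046 + 59066.46507 = 141908.78553

141908.79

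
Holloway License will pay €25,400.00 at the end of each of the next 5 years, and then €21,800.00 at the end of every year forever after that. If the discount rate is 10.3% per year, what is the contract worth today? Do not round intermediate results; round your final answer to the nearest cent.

€225193.37

PV of 5-year annuity: €25,400.00 × [1 − (1+0.103)^−5] / 0.103 = 95552.56776
Perpetuity value at year 5: €21,800.00 / 0.103 = 211650.48544
PV of perpetuity: 211650.48544 / (1+0.103)^5 = 129640.80130
Total PV = 95552.56776 + 129640.80130 = 225193.36906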